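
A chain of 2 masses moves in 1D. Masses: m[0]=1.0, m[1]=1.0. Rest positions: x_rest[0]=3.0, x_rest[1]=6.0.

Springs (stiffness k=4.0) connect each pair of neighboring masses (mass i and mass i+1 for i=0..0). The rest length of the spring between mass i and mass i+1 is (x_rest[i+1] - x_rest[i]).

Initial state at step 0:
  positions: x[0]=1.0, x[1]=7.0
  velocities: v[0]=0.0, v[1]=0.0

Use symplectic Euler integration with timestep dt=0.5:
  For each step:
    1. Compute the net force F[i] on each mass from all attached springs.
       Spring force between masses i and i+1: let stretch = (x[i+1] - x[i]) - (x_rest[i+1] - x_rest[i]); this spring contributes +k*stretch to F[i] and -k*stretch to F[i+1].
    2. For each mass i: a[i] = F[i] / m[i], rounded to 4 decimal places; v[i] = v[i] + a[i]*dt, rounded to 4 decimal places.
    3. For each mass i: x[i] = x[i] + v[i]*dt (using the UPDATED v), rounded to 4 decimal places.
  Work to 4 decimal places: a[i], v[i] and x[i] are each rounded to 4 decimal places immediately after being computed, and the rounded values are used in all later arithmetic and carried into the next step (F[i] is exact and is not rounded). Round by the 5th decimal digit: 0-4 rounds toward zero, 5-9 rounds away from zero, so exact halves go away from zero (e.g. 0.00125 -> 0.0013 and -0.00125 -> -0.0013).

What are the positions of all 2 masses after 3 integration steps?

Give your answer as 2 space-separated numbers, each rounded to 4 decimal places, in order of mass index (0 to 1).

Answer: 1.0000 7.0000

Derivation:
Step 0: x=[1.0000 7.0000] v=[0.0000 0.0000]
Step 1: x=[4.0000 4.0000] v=[6.0000 -6.0000]
Step 2: x=[4.0000 4.0000] v=[0.0000 0.0000]
Step 3: x=[1.0000 7.0000] v=[-6.0000 6.0000]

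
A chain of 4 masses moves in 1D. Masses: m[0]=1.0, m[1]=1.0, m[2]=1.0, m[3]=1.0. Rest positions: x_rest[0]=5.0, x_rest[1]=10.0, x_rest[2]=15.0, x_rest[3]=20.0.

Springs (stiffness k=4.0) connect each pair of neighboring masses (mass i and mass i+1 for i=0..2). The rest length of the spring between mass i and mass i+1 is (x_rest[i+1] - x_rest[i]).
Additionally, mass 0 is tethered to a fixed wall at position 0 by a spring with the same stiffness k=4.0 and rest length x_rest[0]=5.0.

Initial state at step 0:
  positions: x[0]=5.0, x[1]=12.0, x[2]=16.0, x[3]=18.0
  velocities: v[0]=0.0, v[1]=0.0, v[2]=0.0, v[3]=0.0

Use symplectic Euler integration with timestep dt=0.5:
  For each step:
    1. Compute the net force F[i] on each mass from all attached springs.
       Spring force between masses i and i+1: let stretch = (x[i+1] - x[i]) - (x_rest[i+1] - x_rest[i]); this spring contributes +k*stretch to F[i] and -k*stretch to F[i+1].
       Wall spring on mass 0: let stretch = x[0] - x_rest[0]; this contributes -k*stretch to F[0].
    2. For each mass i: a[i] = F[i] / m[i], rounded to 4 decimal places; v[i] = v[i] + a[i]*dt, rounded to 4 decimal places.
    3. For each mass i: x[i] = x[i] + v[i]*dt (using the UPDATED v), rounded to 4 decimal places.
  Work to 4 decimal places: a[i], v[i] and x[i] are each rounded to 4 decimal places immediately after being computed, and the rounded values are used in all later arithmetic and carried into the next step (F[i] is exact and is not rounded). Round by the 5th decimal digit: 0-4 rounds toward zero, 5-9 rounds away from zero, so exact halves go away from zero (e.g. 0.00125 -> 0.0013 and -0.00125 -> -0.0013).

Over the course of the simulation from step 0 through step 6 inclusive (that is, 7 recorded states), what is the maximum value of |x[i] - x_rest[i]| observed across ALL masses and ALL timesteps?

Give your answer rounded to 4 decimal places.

Answer: 3.0000

Derivation:
Step 0: x=[5.0000 12.0000 16.0000 18.0000] v=[0.0000 0.0000 0.0000 0.0000]
Step 1: x=[7.0000 9.0000 14.0000 21.0000] v=[4.0000 -6.0000 -4.0000 6.0000]
Step 2: x=[4.0000 9.0000 14.0000 22.0000] v=[-6.0000 0.0000 0.0000 2.0000]
Step 3: x=[2.0000 9.0000 17.0000 20.0000] v=[-4.0000 0.0000 6.0000 -4.0000]
Step 4: x=[5.0000 10.0000 15.0000 20.0000] v=[6.0000 2.0000 -4.0000 0.0000]
Step 5: x=[8.0000 11.0000 13.0000 20.0000] v=[6.0000 2.0000 -4.0000 0.0000]
Step 6: x=[6.0000 11.0000 16.0000 18.0000] v=[-4.0000 0.0000 6.0000 -4.0000]
Max displacement = 3.0000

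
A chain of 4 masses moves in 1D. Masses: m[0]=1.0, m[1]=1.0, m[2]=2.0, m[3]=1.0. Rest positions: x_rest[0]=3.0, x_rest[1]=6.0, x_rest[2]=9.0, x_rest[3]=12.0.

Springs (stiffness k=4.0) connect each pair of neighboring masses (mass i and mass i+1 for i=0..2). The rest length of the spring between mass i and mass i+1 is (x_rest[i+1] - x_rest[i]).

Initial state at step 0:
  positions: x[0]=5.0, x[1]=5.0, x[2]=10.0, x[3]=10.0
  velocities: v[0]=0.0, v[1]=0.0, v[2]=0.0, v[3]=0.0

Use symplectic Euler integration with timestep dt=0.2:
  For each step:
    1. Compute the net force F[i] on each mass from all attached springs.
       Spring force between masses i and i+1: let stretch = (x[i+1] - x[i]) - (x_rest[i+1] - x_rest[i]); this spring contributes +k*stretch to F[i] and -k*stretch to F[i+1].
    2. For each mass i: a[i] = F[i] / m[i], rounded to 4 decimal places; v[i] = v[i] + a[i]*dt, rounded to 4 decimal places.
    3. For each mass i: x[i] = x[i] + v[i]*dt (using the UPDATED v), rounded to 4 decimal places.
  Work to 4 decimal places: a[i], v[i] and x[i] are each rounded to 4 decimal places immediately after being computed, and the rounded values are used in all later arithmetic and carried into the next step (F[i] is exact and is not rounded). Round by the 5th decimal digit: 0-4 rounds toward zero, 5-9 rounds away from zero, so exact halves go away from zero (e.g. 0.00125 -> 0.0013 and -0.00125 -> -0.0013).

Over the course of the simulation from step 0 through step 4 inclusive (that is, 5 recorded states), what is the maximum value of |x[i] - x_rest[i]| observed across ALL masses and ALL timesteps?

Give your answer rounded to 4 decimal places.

Answer: 2.2664

Derivation:
Step 0: x=[5.0000 5.0000 10.0000 10.0000] v=[0.0000 0.0000 0.0000 0.0000]
Step 1: x=[4.5200 5.8000 9.6000 10.4800] v=[-2.4000 4.0000 -2.0000 2.4000]
Step 2: x=[3.7648 7.0032 8.9664 11.2992] v=[-3.7760 6.0160 -3.1680 4.0960]
Step 3: x=[3.0477 8.0024 8.3624 12.2252] v=[-3.5853 4.9958 -3.0202 4.6298]
Step 4: x=[2.6434 8.2664 8.0386 13.0131] v=[-2.0215 1.3200 -1.6191 3.9396]
Max displacement = 2.2664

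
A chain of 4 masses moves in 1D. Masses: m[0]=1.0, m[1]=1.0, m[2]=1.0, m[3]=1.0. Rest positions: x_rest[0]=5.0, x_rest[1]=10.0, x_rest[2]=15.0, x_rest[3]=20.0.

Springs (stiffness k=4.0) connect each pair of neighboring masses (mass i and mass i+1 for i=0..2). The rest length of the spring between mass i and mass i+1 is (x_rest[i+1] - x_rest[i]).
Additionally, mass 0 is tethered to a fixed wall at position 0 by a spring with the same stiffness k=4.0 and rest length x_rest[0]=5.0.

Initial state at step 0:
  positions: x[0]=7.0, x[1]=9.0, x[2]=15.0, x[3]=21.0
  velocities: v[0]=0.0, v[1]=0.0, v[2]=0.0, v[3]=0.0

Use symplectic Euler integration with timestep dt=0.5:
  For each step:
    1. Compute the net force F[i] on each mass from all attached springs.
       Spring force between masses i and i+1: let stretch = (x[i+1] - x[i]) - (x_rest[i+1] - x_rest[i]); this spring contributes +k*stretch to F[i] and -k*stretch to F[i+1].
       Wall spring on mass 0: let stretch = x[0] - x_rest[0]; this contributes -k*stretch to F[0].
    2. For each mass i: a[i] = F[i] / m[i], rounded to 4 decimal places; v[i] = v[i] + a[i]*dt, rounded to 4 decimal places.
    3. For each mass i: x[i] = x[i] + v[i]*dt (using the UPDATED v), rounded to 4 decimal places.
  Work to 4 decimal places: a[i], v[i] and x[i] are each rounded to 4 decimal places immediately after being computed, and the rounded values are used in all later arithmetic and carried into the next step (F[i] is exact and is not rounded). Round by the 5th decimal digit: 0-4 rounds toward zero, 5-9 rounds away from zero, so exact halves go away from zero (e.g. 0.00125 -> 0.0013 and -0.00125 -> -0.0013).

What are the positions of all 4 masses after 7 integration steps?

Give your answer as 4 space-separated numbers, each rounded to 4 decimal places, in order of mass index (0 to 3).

Answer: 8.0000 7.0000 15.0000 20.0000

Derivation:
Step 0: x=[7.0000 9.0000 15.0000 21.0000] v=[0.0000 0.0000 0.0000 0.0000]
Step 1: x=[2.0000 13.0000 15.0000 20.0000] v=[-10.0000 8.0000 0.0000 -2.0000]
Step 2: x=[6.0000 8.0000 18.0000 19.0000] v=[8.0000 -10.0000 6.0000 -2.0000]
Step 3: x=[6.0000 11.0000 12.0000 22.0000] v=[0.0000 6.0000 -12.0000 6.0000]
Step 4: x=[5.0000 10.0000 15.0000 20.0000] v=[-2.0000 -2.0000 6.0000 -4.0000]
Step 5: x=[4.0000 9.0000 18.0000 18.0000] v=[-2.0000 -2.0000 6.0000 -4.0000]
Step 6: x=[4.0000 12.0000 12.0000 21.0000] v=[0.0000 6.0000 -12.0000 6.0000]
Step 7: x=[8.0000 7.0000 15.0000 20.0000] v=[8.0000 -10.0000 6.0000 -2.0000]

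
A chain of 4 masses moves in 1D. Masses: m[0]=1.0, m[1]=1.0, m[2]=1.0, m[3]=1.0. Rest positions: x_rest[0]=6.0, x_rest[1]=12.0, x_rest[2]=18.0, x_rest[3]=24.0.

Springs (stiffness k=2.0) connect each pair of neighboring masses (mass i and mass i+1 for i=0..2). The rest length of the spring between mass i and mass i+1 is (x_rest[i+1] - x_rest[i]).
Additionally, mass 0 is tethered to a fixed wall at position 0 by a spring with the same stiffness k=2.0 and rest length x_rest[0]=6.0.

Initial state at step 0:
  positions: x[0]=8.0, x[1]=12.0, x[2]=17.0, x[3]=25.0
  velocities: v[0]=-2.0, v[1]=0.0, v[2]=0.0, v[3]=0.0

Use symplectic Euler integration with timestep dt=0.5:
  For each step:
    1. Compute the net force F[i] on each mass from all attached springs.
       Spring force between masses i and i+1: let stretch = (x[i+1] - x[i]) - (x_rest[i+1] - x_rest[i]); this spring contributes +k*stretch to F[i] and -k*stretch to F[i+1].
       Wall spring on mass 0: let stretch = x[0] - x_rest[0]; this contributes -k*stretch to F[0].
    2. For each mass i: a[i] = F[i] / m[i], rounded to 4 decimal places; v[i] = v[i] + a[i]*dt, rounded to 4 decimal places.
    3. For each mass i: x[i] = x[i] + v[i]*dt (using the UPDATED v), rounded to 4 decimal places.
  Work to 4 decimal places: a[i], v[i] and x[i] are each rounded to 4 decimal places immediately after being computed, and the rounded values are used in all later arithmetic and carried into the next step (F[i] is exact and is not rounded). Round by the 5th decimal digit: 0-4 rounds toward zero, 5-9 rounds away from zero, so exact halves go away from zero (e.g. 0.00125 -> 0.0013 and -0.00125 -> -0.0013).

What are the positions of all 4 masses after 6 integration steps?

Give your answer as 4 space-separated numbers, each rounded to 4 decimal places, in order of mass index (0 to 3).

Answer: 6.5625 12.1251 16.8438 23.2969

Derivation:
Step 0: x=[8.0000 12.0000 17.0000 25.0000] v=[-2.0000 0.0000 0.0000 0.0000]
Step 1: x=[5.0000 12.5000 18.5000 24.0000] v=[-6.0000 1.0000 3.0000 -2.0000]
Step 2: x=[3.2500 12.2500 19.7500 23.2500] v=[-3.5000 -0.5000 2.5000 -1.5000]
Step 3: x=[4.3750 11.2500 19.0000 23.7500] v=[2.2500 -2.0000 -1.5000 1.0000]
Step 4: x=[6.7500 10.6875 16.7500 24.8750] v=[4.7500 -1.1250 -4.5000 2.2500]
Step 5: x=[7.7188 11.1875 15.5313 24.9375] v=[1.9375 1.0000 -2.4375 0.1250]
Step 6: x=[6.5625 12.1251 16.8438 23.2969] v=[-2.3126 1.8751 2.6249 -3.2812]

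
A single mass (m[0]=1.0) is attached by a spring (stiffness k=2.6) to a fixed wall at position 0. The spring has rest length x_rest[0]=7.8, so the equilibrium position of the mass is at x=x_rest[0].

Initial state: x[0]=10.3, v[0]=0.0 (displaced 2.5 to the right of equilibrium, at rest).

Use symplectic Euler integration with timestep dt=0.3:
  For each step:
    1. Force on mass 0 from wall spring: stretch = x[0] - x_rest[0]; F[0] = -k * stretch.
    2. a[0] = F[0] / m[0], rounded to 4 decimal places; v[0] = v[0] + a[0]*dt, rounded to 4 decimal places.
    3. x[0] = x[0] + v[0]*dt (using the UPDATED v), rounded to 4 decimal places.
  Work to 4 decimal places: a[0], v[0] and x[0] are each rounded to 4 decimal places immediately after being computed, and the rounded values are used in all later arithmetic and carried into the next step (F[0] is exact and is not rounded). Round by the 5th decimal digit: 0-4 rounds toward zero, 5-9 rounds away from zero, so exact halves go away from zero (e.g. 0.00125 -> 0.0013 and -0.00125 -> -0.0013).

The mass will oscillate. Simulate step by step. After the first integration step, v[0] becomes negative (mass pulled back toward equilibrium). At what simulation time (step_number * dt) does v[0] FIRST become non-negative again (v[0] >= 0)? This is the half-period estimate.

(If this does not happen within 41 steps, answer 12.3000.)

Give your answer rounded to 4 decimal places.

Answer: 2.1000

Derivation:
Step 0: x=[10.3000] v=[0.0000]
Step 1: x=[9.7150] v=[-1.9500]
Step 2: x=[8.6819] v=[-3.4437]
Step 3: x=[7.4424] v=[-4.1316]
Step 4: x=[6.2866] v=[-3.8527]
Step 5: x=[5.4849] v=[-2.6723]
Step 6: x=[5.2250] v=[-0.8665]
Step 7: x=[5.5676] v=[1.1420]
First v>=0 after going negative at step 7, time=2.1000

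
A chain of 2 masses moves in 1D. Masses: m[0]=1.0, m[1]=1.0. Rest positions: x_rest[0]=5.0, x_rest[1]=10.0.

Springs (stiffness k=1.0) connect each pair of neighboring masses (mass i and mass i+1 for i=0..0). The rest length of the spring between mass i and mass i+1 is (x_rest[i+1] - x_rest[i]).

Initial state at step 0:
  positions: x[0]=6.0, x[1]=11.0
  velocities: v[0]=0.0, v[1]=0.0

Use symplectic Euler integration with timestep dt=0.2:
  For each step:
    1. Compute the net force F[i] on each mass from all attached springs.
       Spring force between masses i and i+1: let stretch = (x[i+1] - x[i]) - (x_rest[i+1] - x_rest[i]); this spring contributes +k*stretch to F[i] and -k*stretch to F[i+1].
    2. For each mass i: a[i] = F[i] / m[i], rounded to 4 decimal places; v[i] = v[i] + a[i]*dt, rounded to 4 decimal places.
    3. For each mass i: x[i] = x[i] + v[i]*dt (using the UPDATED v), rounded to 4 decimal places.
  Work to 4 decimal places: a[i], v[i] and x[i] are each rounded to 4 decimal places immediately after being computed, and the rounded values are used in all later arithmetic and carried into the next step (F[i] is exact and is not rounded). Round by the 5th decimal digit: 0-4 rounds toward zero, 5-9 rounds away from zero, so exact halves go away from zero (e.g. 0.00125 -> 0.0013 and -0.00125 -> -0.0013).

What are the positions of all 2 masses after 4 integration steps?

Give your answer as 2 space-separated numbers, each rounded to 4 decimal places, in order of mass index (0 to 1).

Step 0: x=[6.0000 11.0000] v=[0.0000 0.0000]
Step 1: x=[6.0000 11.0000] v=[0.0000 0.0000]
Step 2: x=[6.0000 11.0000] v=[0.0000 0.0000]
Step 3: x=[6.0000 11.0000] v=[0.0000 0.0000]
Step 4: x=[6.0000 11.0000] v=[0.0000 0.0000]

Answer: 6.0000 11.0000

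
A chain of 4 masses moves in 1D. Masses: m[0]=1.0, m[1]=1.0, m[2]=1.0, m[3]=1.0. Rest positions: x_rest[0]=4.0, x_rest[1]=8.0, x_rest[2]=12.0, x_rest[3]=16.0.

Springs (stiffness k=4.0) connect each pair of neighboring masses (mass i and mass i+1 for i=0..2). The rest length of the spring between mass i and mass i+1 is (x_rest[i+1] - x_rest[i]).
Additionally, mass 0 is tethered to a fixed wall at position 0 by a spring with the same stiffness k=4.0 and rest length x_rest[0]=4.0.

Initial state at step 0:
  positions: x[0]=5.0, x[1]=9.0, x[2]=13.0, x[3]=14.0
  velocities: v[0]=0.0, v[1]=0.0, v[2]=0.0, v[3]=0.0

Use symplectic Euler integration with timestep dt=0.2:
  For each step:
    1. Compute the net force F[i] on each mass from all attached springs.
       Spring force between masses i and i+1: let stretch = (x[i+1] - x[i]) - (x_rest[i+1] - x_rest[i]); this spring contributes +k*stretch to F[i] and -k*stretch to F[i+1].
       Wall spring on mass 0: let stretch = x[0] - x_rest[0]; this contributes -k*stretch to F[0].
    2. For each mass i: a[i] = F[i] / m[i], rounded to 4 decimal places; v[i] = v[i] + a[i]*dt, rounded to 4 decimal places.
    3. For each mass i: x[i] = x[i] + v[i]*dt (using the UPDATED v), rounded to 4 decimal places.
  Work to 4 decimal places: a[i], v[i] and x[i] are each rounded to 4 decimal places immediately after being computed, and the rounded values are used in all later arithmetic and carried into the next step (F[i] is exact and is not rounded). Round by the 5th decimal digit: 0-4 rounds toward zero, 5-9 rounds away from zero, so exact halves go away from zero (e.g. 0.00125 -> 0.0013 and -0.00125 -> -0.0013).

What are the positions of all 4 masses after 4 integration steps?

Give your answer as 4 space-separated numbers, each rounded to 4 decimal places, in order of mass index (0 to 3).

Step 0: x=[5.0000 9.0000 13.0000 14.0000] v=[0.0000 0.0000 0.0000 0.0000]
Step 1: x=[4.8400 9.0000 12.5200 14.4800] v=[-0.8000 0.0000 -2.4000 2.4000]
Step 2: x=[4.5712 8.8976 11.7904 15.2864] v=[-1.3440 -0.5120 -3.6480 4.0320]
Step 3: x=[4.2632 8.5658 11.1573 16.1734] v=[-1.5398 -1.6589 -3.1654 4.4352]
Step 4: x=[3.9615 7.9602 10.9122 16.8979] v=[-1.5083 -3.0278 -1.2257 3.6223]

Answer: 3.9615 7.9602 10.9122 16.8979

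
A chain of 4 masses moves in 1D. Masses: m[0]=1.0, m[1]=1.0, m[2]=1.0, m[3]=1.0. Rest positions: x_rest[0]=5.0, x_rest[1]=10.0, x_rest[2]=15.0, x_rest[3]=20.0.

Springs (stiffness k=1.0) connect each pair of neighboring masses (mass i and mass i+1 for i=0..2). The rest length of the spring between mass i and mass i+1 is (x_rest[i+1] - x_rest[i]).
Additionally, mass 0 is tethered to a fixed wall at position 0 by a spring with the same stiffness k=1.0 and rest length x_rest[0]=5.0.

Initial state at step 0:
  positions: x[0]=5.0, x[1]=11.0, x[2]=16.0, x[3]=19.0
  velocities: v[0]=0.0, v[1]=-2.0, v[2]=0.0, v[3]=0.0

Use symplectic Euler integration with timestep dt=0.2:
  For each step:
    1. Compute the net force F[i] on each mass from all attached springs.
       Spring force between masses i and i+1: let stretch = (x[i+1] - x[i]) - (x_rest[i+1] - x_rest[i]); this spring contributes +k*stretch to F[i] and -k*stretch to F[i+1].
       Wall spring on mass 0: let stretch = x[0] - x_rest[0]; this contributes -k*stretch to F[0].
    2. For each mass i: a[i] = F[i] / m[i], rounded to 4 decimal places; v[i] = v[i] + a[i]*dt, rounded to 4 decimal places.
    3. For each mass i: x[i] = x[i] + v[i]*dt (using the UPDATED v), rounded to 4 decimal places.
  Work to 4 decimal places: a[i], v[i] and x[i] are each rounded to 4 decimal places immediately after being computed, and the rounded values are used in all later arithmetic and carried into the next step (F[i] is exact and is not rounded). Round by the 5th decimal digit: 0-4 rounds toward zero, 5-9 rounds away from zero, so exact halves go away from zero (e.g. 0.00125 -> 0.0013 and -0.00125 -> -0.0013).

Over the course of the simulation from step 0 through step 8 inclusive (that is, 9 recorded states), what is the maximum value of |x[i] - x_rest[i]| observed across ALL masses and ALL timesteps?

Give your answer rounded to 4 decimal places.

Answer: 1.4361

Derivation:
Step 0: x=[5.0000 11.0000 16.0000 19.0000] v=[0.0000 -2.0000 0.0000 0.0000]
Step 1: x=[5.0400 10.5600 15.9200 19.0800] v=[0.2000 -2.2000 -0.4000 0.4000]
Step 2: x=[5.0992 10.1136 15.7520 19.2336] v=[0.2960 -2.2320 -0.8400 0.7680]
Step 3: x=[5.1550 9.6922 15.4977 19.4479] v=[0.2790 -2.1072 -1.2714 1.0717]
Step 4: x=[5.1861 9.3215 15.1692 19.7042] v=[0.1554 -1.8535 -1.6425 1.2817]
Step 5: x=[5.1752 9.0193 14.7882 19.9791] v=[-0.0547 -1.5110 -1.9050 1.3747]
Step 6: x=[5.1110 8.7941 14.3841 20.2464] v=[-0.3209 -1.1260 -2.0206 1.3365]
Step 7: x=[4.9897 8.6452 13.9909 20.4792] v=[-0.6065 -0.7446 -1.9661 1.1640]
Step 8: x=[4.8150 8.5639 13.6434 20.6525] v=[-0.8733 -0.4066 -1.7376 0.8663]
Max displacement = 1.4361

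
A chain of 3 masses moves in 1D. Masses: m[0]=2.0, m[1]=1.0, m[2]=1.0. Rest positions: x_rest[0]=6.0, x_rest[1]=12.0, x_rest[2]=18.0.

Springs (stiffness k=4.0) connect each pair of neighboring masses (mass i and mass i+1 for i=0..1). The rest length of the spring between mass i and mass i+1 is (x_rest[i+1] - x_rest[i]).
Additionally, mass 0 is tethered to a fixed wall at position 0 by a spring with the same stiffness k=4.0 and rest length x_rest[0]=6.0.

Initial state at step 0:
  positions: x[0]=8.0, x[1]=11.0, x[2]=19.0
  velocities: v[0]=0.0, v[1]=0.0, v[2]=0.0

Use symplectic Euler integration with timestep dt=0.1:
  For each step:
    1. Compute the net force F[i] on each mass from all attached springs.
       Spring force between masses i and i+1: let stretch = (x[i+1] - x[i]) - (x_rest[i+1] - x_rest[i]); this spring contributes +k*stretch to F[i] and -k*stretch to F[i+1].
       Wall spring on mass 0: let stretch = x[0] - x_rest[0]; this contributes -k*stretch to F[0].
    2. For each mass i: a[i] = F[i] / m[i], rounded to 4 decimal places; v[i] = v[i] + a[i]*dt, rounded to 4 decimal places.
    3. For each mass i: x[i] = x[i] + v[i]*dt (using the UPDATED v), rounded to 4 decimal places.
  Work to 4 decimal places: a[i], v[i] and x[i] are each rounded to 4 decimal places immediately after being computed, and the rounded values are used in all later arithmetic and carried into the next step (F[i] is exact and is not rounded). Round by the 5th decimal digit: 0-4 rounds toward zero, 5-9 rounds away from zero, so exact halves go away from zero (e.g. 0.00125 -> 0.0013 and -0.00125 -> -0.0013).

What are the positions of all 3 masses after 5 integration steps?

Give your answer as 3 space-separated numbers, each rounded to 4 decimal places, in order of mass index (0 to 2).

Answer: 6.7588 13.2588 18.1549

Derivation:
Step 0: x=[8.0000 11.0000 19.0000] v=[0.0000 0.0000 0.0000]
Step 1: x=[7.9000 11.2000 18.9200] v=[-1.0000 2.0000 -0.8000]
Step 2: x=[7.7080 11.5768 18.7712] v=[-1.9200 3.7680 -1.4880]
Step 3: x=[7.4392 12.0866 18.5746] v=[-2.6878 5.0982 -1.9658]
Step 4: x=[7.1146 12.6700 18.3585] v=[-3.2462 5.8344 -2.1610]
Step 5: x=[6.7588 13.2588 18.1549] v=[-3.5580 5.8876 -2.0364]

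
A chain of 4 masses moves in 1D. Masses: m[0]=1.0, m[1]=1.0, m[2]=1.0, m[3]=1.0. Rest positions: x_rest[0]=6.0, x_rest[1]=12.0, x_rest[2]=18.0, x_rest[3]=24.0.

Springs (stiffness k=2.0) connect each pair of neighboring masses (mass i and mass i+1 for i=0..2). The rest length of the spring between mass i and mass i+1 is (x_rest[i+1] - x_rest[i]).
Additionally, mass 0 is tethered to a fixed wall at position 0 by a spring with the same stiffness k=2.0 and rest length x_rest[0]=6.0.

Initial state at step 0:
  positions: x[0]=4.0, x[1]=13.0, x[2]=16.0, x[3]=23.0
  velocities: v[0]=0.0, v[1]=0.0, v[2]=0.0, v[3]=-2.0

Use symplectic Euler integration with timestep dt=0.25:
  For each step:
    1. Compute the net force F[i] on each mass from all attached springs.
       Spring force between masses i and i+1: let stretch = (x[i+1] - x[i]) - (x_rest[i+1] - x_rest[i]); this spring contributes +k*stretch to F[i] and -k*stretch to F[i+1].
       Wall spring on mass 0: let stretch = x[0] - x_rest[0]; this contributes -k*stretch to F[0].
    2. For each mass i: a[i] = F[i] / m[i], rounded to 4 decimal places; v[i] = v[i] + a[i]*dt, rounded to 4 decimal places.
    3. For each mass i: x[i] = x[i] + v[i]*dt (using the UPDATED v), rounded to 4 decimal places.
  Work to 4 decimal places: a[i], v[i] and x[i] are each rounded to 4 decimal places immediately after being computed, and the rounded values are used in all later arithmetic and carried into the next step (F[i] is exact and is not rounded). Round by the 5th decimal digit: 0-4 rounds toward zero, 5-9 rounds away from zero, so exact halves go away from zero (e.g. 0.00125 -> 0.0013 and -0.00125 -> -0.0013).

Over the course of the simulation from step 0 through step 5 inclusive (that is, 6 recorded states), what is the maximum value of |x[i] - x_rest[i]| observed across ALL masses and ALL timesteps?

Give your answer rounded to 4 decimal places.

Answer: 2.7969

Derivation:
Step 0: x=[4.0000 13.0000 16.0000 23.0000] v=[0.0000 0.0000 0.0000 -2.0000]
Step 1: x=[4.6250 12.2500 16.5000 22.3750] v=[2.5000 -3.0000 2.0000 -2.5000]
Step 2: x=[5.6250 11.0781 17.2031 21.7656] v=[4.0000 -4.6875 2.8125 -2.4375]
Step 3: x=[6.6035 9.9902 17.7109 21.3359] v=[3.9141 -4.3516 2.0313 -1.7188]
Step 4: x=[7.1799 9.4441 17.7068 21.2031] v=[2.3057 -2.1846 -0.0166 -0.5313]
Step 5: x=[7.1419 9.6478 17.1069 21.3833] v=[-0.1522 0.8147 -2.3998 0.7206]
Max displacement = 2.7969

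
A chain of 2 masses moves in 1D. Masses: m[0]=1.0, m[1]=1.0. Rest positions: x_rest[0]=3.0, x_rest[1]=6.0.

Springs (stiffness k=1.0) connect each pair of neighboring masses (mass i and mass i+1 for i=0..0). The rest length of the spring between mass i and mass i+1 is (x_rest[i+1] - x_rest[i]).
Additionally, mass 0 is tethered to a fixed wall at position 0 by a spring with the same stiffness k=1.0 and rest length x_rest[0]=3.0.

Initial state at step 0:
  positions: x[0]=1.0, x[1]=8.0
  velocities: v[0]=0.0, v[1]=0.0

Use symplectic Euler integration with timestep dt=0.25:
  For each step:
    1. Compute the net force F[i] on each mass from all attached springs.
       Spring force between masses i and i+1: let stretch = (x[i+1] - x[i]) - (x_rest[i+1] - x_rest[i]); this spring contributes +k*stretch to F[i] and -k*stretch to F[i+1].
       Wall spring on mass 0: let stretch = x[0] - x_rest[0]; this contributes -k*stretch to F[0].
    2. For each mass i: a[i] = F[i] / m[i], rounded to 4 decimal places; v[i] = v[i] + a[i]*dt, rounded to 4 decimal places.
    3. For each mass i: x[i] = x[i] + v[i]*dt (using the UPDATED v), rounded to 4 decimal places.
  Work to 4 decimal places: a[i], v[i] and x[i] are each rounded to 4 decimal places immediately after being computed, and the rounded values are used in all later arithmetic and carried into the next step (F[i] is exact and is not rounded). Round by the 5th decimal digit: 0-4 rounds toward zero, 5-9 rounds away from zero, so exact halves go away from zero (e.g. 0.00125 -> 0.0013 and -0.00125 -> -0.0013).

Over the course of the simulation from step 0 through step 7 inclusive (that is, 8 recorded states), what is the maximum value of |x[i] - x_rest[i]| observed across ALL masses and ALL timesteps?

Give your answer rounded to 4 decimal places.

Answer: 2.5190

Derivation:
Step 0: x=[1.0000 8.0000] v=[0.0000 0.0000]
Step 1: x=[1.3750 7.7500] v=[1.5000 -1.0000]
Step 2: x=[2.0625 7.2891] v=[2.7500 -1.8438]
Step 3: x=[2.9478 6.6890] v=[3.5410 -2.4005]
Step 4: x=[3.8827 6.0426] v=[3.7394 -2.5858]
Step 5: x=[4.7099 5.4487] v=[3.3087 -2.3758]
Step 6: x=[5.2889 4.9961] v=[2.3159 -1.8105]
Step 7: x=[5.5190 4.7493] v=[0.9205 -0.9873]
Max displacement = 2.5190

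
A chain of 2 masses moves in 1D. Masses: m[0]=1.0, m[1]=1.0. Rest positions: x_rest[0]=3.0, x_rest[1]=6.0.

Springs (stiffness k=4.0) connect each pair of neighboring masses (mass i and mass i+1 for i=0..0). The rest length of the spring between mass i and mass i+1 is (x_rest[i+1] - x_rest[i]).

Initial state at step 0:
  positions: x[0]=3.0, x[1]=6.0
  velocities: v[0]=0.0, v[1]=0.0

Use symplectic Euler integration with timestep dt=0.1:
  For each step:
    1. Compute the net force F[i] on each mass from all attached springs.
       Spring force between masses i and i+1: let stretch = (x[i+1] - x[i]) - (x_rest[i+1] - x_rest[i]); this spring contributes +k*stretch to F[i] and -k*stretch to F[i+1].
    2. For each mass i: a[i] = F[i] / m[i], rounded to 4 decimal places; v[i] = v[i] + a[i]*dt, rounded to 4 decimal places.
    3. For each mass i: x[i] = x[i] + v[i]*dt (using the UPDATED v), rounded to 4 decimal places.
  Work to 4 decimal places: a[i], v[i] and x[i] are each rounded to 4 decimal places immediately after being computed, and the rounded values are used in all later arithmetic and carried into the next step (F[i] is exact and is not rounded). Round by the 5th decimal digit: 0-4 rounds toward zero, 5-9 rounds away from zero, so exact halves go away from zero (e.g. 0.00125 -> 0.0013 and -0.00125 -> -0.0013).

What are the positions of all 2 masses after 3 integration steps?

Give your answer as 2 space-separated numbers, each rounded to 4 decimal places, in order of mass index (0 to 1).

Step 0: x=[3.0000 6.0000] v=[0.0000 0.0000]
Step 1: x=[3.0000 6.0000] v=[0.0000 0.0000]
Step 2: x=[3.0000 6.0000] v=[0.0000 0.0000]
Step 3: x=[3.0000 6.0000] v=[0.0000 0.0000]

Answer: 3.0000 6.0000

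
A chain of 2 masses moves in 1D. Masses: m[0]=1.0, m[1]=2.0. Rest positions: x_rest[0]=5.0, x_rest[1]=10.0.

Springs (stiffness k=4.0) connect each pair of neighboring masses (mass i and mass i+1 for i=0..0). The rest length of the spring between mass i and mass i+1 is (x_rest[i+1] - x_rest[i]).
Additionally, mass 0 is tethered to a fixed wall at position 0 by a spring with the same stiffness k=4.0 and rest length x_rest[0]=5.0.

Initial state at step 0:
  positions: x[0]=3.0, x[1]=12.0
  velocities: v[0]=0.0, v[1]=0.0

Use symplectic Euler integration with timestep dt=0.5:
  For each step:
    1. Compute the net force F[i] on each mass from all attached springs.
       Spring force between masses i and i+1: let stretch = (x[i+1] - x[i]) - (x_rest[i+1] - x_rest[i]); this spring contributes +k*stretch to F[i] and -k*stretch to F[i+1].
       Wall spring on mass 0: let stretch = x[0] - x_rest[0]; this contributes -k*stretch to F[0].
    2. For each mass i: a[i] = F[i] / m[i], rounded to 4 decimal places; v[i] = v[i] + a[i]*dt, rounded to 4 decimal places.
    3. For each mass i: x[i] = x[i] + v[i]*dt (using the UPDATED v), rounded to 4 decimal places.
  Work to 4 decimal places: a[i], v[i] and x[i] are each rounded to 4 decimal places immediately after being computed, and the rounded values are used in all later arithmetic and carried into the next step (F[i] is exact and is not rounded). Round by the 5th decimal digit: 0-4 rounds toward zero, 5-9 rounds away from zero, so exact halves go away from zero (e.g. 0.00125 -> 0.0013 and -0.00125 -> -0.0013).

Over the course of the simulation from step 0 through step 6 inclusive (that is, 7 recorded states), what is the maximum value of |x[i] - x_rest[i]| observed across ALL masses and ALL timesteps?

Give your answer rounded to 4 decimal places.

Step 0: x=[3.0000 12.0000] v=[0.0000 0.0000]
Step 1: x=[9.0000 10.0000] v=[12.0000 -4.0000]
Step 2: x=[7.0000 10.0000] v=[-4.0000 0.0000]
Step 3: x=[1.0000 11.0000] v=[-12.0000 2.0000]
Step 4: x=[4.0000 9.5000] v=[6.0000 -3.0000]
Step 5: x=[8.5000 7.7500] v=[9.0000 -3.5000]
Step 6: x=[3.7500 8.8750] v=[-9.5000 2.2500]
Max displacement = 4.0000

Answer: 4.0000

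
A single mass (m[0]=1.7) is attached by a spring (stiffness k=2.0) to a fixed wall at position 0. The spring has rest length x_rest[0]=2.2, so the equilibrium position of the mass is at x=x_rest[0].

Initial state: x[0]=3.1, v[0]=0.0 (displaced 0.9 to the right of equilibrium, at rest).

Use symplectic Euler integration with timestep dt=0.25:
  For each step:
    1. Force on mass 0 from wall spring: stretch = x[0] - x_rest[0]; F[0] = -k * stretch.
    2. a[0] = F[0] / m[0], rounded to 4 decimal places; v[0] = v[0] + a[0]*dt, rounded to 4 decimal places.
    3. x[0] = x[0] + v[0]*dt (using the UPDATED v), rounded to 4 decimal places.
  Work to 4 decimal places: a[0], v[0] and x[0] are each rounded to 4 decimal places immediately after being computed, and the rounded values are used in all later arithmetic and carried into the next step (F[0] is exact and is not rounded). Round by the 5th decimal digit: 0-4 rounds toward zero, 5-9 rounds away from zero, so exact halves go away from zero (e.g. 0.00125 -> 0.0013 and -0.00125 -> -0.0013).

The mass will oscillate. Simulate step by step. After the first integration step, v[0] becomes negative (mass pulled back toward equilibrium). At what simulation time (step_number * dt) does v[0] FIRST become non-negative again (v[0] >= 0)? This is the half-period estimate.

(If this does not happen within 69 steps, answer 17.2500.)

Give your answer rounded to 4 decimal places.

Step 0: x=[3.1000] v=[0.0000]
Step 1: x=[3.0338] v=[-0.2647]
Step 2: x=[2.9063] v=[-0.5099]
Step 3: x=[2.7269] v=[-0.7176]
Step 4: x=[2.5088] v=[-0.8726]
Step 5: x=[2.2680] v=[-0.9634]
Step 6: x=[2.0222] v=[-0.9834]
Step 7: x=[1.7894] v=[-0.9311]
Step 8: x=[1.5868] v=[-0.8103]
Step 9: x=[1.4293] v=[-0.6300]
Step 10: x=[1.3285] v=[-0.4033]
Step 11: x=[1.2918] v=[-0.1470]
Step 12: x=[1.3218] v=[0.1201]
First v>=0 after going negative at step 12, time=3.0000

Answer: 3.0000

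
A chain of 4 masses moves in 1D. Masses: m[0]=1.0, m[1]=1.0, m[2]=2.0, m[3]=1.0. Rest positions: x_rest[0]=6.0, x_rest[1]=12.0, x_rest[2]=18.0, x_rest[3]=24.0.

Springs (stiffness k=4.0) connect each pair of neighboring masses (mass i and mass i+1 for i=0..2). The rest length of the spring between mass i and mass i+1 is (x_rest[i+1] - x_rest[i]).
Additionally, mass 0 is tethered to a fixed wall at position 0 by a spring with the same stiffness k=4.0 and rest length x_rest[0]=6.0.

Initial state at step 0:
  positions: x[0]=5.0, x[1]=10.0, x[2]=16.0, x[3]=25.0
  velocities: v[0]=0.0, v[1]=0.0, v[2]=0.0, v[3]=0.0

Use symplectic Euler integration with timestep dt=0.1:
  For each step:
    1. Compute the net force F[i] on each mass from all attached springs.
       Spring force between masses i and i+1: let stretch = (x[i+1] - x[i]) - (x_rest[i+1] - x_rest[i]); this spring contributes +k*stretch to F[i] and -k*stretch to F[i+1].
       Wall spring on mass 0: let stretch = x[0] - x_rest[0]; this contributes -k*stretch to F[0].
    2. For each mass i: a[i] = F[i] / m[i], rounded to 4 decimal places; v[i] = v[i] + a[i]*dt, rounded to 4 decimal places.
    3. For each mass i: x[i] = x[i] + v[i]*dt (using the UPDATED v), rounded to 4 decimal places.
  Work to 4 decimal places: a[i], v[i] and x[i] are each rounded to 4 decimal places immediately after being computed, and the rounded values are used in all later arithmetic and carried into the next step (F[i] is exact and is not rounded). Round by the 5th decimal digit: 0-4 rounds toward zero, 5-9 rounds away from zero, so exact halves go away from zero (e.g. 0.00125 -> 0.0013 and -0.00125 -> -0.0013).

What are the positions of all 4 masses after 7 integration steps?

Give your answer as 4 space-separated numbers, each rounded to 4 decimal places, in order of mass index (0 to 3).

Step 0: x=[5.0000 10.0000 16.0000 25.0000] v=[0.0000 0.0000 0.0000 0.0000]
Step 1: x=[5.0000 10.0400 16.0600 24.8800] v=[0.0000 0.4000 0.6000 -1.2000]
Step 2: x=[5.0016 10.1192 16.1760 24.6472] v=[0.0160 0.7920 1.1600 -2.3280]
Step 3: x=[5.0078 10.2360 16.3403 24.3156] v=[0.0624 1.1677 1.6429 -3.3165]
Step 4: x=[5.0229 10.3878 16.5420 23.9049] v=[0.1506 1.5181 2.0171 -4.1066]
Step 5: x=[5.0516 10.5712 16.7679 23.4397] v=[0.2874 1.8338 2.2588 -4.6518]
Step 6: x=[5.0991 10.7817 17.0033 22.9477] v=[0.4746 2.1046 2.3538 -4.9205]
Step 7: x=[5.1699 11.0137 17.2331 22.4579] v=[0.7080 2.3202 2.2984 -4.8983]

Answer: 5.1699 11.0137 17.2331 22.4579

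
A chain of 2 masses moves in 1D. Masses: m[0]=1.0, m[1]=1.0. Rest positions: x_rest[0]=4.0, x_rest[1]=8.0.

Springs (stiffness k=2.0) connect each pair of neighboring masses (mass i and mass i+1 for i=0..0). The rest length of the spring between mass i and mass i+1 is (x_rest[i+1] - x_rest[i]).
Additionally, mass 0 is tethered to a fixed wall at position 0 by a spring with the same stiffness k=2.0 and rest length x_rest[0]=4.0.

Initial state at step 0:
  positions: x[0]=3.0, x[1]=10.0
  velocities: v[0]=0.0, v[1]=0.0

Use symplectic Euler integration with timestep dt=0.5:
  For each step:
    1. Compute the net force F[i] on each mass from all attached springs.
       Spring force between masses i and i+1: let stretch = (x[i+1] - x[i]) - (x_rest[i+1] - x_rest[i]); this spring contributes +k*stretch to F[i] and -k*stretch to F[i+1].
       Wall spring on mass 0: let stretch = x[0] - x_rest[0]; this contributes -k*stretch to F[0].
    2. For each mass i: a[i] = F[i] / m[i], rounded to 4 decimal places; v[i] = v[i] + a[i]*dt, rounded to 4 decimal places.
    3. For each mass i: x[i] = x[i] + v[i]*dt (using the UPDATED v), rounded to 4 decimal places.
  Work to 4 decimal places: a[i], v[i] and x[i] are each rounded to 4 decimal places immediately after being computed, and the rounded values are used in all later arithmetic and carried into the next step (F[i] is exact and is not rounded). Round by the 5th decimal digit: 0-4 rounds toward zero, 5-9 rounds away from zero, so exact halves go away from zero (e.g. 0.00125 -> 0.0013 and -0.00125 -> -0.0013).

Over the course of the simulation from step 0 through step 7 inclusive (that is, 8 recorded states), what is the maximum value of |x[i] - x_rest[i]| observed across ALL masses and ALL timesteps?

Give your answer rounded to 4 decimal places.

Step 0: x=[3.0000 10.0000] v=[0.0000 0.0000]
Step 1: x=[5.0000 8.5000] v=[4.0000 -3.0000]
Step 2: x=[6.2500 7.2500] v=[2.5000 -2.5000]
Step 3: x=[4.8750 7.5000] v=[-2.7500 0.5000]
Step 4: x=[2.3750 8.4375] v=[-5.0000 1.8750]
Step 5: x=[1.7188 8.3438] v=[-1.3125 -0.1875]
Step 6: x=[3.5157 6.9376] v=[3.5937 -2.8125]
Step 7: x=[5.2657 5.8204] v=[3.4999 -2.2344]
Max displacement = 2.2812

Answer: 2.2812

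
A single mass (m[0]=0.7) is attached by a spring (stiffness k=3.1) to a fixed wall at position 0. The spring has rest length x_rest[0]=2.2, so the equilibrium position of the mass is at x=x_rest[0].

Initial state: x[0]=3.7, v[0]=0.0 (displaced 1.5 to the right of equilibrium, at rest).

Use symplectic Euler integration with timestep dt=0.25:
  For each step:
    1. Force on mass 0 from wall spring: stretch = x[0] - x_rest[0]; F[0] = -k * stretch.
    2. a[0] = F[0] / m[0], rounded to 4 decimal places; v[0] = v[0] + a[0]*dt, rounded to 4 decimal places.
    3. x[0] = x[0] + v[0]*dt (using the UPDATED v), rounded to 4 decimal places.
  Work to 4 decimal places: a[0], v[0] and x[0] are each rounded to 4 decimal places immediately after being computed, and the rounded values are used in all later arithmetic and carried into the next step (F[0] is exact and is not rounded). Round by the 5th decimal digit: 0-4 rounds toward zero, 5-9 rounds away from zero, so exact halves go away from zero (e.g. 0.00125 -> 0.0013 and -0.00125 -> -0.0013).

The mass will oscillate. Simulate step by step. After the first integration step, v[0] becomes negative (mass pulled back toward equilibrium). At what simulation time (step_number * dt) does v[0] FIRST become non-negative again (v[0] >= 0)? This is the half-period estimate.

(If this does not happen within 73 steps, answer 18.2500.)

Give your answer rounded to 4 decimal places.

Step 0: x=[3.7000] v=[0.0000]
Step 1: x=[3.2848] v=[-1.6607]
Step 2: x=[2.5694] v=[-2.8617]
Step 3: x=[1.7517] v=[-3.2707]
Step 4: x=[1.0581] v=[-2.7744]
Step 5: x=[0.6806] v=[-1.5102]
Step 6: x=[0.7236] v=[0.1720]
First v>=0 after going negative at step 6, time=1.5000

Answer: 1.5000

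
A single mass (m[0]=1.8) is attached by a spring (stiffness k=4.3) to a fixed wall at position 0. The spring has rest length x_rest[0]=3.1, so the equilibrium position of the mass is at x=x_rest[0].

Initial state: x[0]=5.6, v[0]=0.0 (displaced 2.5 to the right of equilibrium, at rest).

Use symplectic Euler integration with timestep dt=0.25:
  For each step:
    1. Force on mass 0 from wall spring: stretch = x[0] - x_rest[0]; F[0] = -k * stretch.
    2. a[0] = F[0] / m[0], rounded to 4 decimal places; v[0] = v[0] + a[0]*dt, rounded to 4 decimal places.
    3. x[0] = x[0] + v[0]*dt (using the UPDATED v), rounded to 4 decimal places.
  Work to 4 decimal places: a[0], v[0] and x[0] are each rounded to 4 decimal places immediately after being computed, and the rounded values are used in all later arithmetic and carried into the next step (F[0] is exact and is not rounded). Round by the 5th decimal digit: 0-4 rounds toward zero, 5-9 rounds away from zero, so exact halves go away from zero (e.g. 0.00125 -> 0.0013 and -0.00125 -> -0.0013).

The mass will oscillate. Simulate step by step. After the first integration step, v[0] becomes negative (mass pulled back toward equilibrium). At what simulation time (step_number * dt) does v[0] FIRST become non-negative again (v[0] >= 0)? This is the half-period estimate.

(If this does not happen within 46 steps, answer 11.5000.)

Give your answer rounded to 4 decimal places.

Step 0: x=[5.6000] v=[0.0000]
Step 1: x=[5.2267] v=[-1.4931]
Step 2: x=[4.5359] v=[-2.7632]
Step 3: x=[3.6307] v=[-3.6208]
Step 4: x=[2.6463] v=[-3.9378]
Step 5: x=[1.7296] v=[-3.6669]
Step 6: x=[1.0175] v=[-2.8485]
Step 7: x=[0.6163] v=[-1.6048]
Step 8: x=[0.5859] v=[-0.1215]
Step 9: x=[0.9309] v=[1.3800]
First v>=0 after going negative at step 9, time=2.2500

Answer: 2.2500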